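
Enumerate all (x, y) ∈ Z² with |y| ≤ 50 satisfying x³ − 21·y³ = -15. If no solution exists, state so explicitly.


The equation is x³ - 21y³ = -15. For fixed y, x³ = 21·y³ − 15, so a solution requires the RHS to be a perfect cube.
Strategy: iterate y from -50 to 50, compute RHS = 21·y³ − 15, and check whether it is a (positive or negative) perfect cube.
Check small values of y:
  y = 0: RHS = -15 is not a perfect cube.
  y = 1: RHS = 6 is not a perfect cube.
  y = -1: RHS = -36 is not a perfect cube.
  y = 2: RHS = 153 is not a perfect cube.
  y = -2: RHS = -183 is not a perfect cube.
  y = 3: RHS = 552 is not a perfect cube.
  y = -3: RHS = -582 is not a perfect cube.
Continuing the search up to |y| = 50 finds no solutions either.
No (x, y) in the scanned range satisfies the equation.

No integer solutions with |y| ≤ 50.


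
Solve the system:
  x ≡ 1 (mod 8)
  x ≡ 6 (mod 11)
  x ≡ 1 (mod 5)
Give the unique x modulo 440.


Moduli 8, 11, 5 are pairwise coprime; by CRT there is a unique solution modulo M = 8 · 11 · 5 = 440.
Solve pairwise, accumulating the modulus:
  Start with x ≡ 1 (mod 8).
  Combine with x ≡ 6 (mod 11): since gcd(8, 11) = 1, we get a unique residue mod 88.
    Write x = 1 + 8·t and substitute into x ≡ 6 (mod 11): 8·t ≡ 6 − 1 = 5 (mod 11).
    The inverse of 8 mod 11 is 7 (since 8·7 = 56 = 5·11 + 1), so t ≡ 7·5 = 35 ≡ 2 (mod 11).
    Then x = 1 + 8·2 = 17, valid modulo lcm(8, 11) = 88: x ≡ 17 (mod 88).
  Combine with x ≡ 1 (mod 5): since gcd(88, 5) = 1, we get a unique residue mod 440.
    Write x = 17 + 88·t and substitute into x ≡ 1 (mod 5): 88·t ≡ 1 − 17 = -16 (mod 5).
    Reduce coefficients mod 5: 3·t ≡ 4 (mod 5).
    The inverse of 3 mod 5 is 2 (since 3·2 = 6 = 1·5 + 1), so t ≡ 2·4 = 8 ≡ 3 (mod 5).
    Then x = 17 + 88·3 = 281, valid modulo lcm(88, 5) = 440: x ≡ 281 (mod 440).
Verify: 281 mod 8 = 1 ✓, 281 mod 11 = 6 ✓, 281 mod 5 = 1 ✓.

x ≡ 281 (mod 440).


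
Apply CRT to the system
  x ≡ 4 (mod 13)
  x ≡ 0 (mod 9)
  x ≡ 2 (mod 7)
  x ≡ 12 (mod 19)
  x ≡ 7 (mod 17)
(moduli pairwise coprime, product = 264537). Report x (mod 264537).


Product of moduli M = 13 · 9 · 7 · 19 · 17 = 264537.
Merge one congruence at a time:
  Start: x ≡ 4 (mod 13).
  Combine with x ≡ 0 (mod 9); new modulus lcm = 117.
    Write x = 4 + 13·t and substitute into x ≡ 0 (mod 9): 13·t ≡ 0 − 4 = -4 (mod 9).
    Reduce coefficients mod 9: 4·t ≡ 5 (mod 9).
    The inverse of 4 mod 9 is 7 (since 4·7 = 28 = 3·9 + 1), so t ≡ 7·5 = 35 ≡ 8 (mod 9).
    Then x = 4 + 13·8 = 108, valid modulo lcm(13, 9) = 117: x ≡ 108 (mod 117).
  Combine with x ≡ 2 (mod 7); new modulus lcm = 819.
    Write x = 108 + 117·t and substitute into x ≡ 2 (mod 7): 117·t ≡ 2 − 108 = -106 (mod 7).
    Reduce coefficients mod 7: 5·t ≡ 6 (mod 7).
    The inverse of 5 mod 7 is 3 (since 5·3 = 15 = 2·7 + 1), so t ≡ 3·6 = 18 ≡ 4 (mod 7).
    Then x = 108 + 117·4 = 576, valid modulo lcm(117, 7) = 819: x ≡ 576 (mod 819).
  Combine with x ≡ 12 (mod 19); new modulus lcm = 15561.
    Write x = 576 + 819·t and substitute into x ≡ 12 (mod 19): 819·t ≡ 12 − 576 = -564 (mod 19).
    Reduce coefficients mod 19: 2·t ≡ 6 (mod 19).
    The inverse of 2 mod 19 is 10 (since 2·10 = 20 = 1·19 + 1), so t ≡ 10·6 = 60 ≡ 3 (mod 19).
    Then x = 576 + 819·3 = 3033, valid modulo lcm(819, 19) = 15561: x ≡ 3033 (mod 15561).
  Combine with x ≡ 7 (mod 17); new modulus lcm = 264537.
    Write x = 3033 + 15561·t and substitute into x ≡ 7 (mod 17): 15561·t ≡ 7 − 3033 = -3026 (mod 17).
    Reduce coefficients mod 17: 6·t ≡ 0 (mod 17).
    The inverse of 6 mod 17 is 3 (since 6·3 = 18 = 1·17 + 1), so t ≡ 3·0 = 0 ≡ 0 (mod 17).
    Then x = 3033 + 15561·0 = 3033, valid modulo lcm(15561, 17) = 264537: x ≡ 3033 (mod 264537).
Verify against each original: 3033 mod 13 = 4, 3033 mod 9 = 0, 3033 mod 7 = 2, 3033 mod 19 = 12, 3033 mod 17 = 7.

x ≡ 3033 (mod 264537).


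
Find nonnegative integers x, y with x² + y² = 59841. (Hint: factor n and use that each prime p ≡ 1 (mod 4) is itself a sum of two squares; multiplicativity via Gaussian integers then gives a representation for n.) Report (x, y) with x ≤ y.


Step 1: Factor n = 59841 = 3^2 · 61 · 109.
Step 2: Check the mod-4 condition on each prime factor: 3 ≡ 3 (mod 4), exponent 2 (must be even); 61 ≡ 1 (mod 4), exponent 1; 109 ≡ 1 (mod 4), exponent 1.
All primes ≡ 3 (mod 4) appear to even exponent (or don't appear), so by the two-squares theorem n IS expressible as a sum of two squares.
Step 3: Build a representation. Group n = k² · m with k = 3 and m = 61 · 109 = 6649 (a product of primes ≡ 1 (mod 4)); a representation of m scales to one of n via (k·x)² + (k·y)² = k²(x² + y²). Each prime p ≡ 1 (mod 4) is itself a sum of two squares; find a² by testing p − a² for a perfect square:
  61: 61 − 1² = 60, 61 − 2² = 57, 61 − 3² = 52, 61 − 4² = 45, 61 − 5² = 36 = 6² ⇒ 61 = 5² + 6².
  109: 109 − 1² = 108, 109 − 2² = 105, 109 − 3² = 100 = 10² ⇒ 109 = 3² + 10².
  Combine using the Brahmagupta–Fibonacci identity (a² + b²)(c² + d²) = (ac − bd)² + (ad + bc)² = (ac + bd)² + (ad − bc)²:
  61 · 109 = 6649: from (5² + 6²)(3² + 10²), take (5·3 − 6·10, 5·10 + 6·3) = (15 − 60, 50 + 18) = (-45, 68); dropping signs (only squares matter) gives (45, 68); check 45² + 68² = 2025 + 4624 = 6649 ✓.
  Scale by k = 3: (3·45, 3·68) = (135, 204).
Step 4: Order so x ≤ y and verify: 135² + 204² = 18225 + 41616 = 59841 = n. ✓

n = 59841 = 135² + 204² (one valid representation with x ≤ y).


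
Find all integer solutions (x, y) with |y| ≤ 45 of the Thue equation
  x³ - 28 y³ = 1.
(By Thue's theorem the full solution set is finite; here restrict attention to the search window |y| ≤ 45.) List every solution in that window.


The equation is x³ - 28y³ = 1. For fixed y, x³ = 28·y³ + 1, so a solution requires the RHS to be a perfect cube.
Strategy: iterate y from -45 to 45, compute RHS = 28·y³ + 1, and check whether it is a (positive or negative) perfect cube.
Check small values of y:
  y = 0: RHS = 1 = (1)³ ⇒ x = 1 works.
  y = 1: RHS = 29 is not a perfect cube.
  y = -1: RHS = -27 = (-3)³ ⇒ x = -3 works.
  y = 2: RHS = 225 is not a perfect cube.
  y = -2: RHS = -223 is not a perfect cube.
  y = 3: RHS = 757 is not a perfect cube.
  y = -3: RHS = -755 is not a perfect cube.
Continuing the search up to |y| = 45 finds no further solutions beyond those listed.
Collected solutions: (1, 0), (-3, -1).

Solutions (with |y| ≤ 45): (1, 0), (-3, -1).


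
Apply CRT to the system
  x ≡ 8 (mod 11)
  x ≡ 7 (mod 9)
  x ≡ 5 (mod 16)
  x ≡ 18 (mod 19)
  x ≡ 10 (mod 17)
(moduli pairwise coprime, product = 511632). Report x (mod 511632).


Product of moduli M = 11 · 9 · 16 · 19 · 17 = 511632.
Merge one congruence at a time:
  Start: x ≡ 8 (mod 11).
  Combine with x ≡ 7 (mod 9); new modulus lcm = 99.
    Write x = 8 + 11·t and substitute into x ≡ 7 (mod 9): 11·t ≡ 7 − 8 = -1 (mod 9).
    Reduce coefficients mod 9: 2·t ≡ 8 (mod 9).
    The inverse of 2 mod 9 is 5 (since 2·5 = 10 = 1·9 + 1), so t ≡ 5·8 = 40 ≡ 4 (mod 9).
    Then x = 8 + 11·4 = 52, valid modulo lcm(11, 9) = 99: x ≡ 52 (mod 99).
  Combine with x ≡ 5 (mod 16); new modulus lcm = 1584.
    Write x = 52 + 99·t and substitute into x ≡ 5 (mod 16): 99·t ≡ 5 − 52 = -47 (mod 16).
    Reduce coefficients mod 16: 3·t ≡ 1 (mod 16).
    The inverse of 3 mod 16 is 11 (since 3·11 = 33 = 2·16 + 1), so t ≡ 11·1 = 11 ≡ 11 (mod 16).
    Then x = 52 + 99·11 = 1141, valid modulo lcm(99, 16) = 1584: x ≡ 1141 (mod 1584).
  Combine with x ≡ 18 (mod 19); new modulus lcm = 30096.
    Write x = 1141 + 1584·t and substitute into x ≡ 18 (mod 19): 1584·t ≡ 18 − 1141 = -1123 (mod 19).
    Reduce coefficients mod 19: 7·t ≡ 17 (mod 19).
    The inverse of 7 mod 19 is 11 (since 7·11 = 77 = 4·19 + 1), so t ≡ 11·17 = 187 ≡ 16 (mod 19).
    Then x = 1141 + 1584·16 = 26485, valid modulo lcm(1584, 19) = 30096: x ≡ 26485 (mod 30096).
  Combine with x ≡ 10 (mod 17); new modulus lcm = 511632.
    Write x = 26485 + 30096·t and substitute into x ≡ 10 (mod 17): 30096·t ≡ 10 − 26485 = -26475 (mod 17).
    Reduce coefficients mod 17: 6·t ≡ 11 (mod 17).
    The inverse of 6 mod 17 is 3 (since 6·3 = 18 = 1·17 + 1), so t ≡ 3·11 = 33 ≡ 16 (mod 17).
    Then x = 26485 + 30096·16 = 508021, valid modulo lcm(30096, 17) = 511632: x ≡ 508021 (mod 511632).
Verify against each original: 508021 mod 11 = 8, 508021 mod 9 = 7, 508021 mod 16 = 5, 508021 mod 19 = 18, 508021 mod 17 = 10.

x ≡ 508021 (mod 511632).


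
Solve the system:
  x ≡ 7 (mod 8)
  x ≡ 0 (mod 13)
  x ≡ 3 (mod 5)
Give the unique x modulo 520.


Moduli 8, 13, 5 are pairwise coprime; by CRT there is a unique solution modulo M = 8 · 13 · 5 = 520.
Solve pairwise, accumulating the modulus:
  Start with x ≡ 7 (mod 8).
  Combine with x ≡ 0 (mod 13): since gcd(8, 13) = 1, we get a unique residue mod 104.
    Write x = 7 + 8·t and substitute into x ≡ 0 (mod 13): 8·t ≡ 0 − 7 = -7 (mod 13).
    Reduce coefficients mod 13: 8·t ≡ 6 (mod 13).
    The inverse of 8 mod 13 is 5 (since 8·5 = 40 = 3·13 + 1), so t ≡ 5·6 = 30 ≡ 4 (mod 13).
    Then x = 7 + 8·4 = 39, valid modulo lcm(8, 13) = 104: x ≡ 39 (mod 104).
  Combine with x ≡ 3 (mod 5): since gcd(104, 5) = 1, we get a unique residue mod 520.
    Write x = 39 + 104·t and substitute into x ≡ 3 (mod 5): 104·t ≡ 3 − 39 = -36 (mod 5).
    Reduce coefficients mod 5: 4·t ≡ 4 (mod 5).
    The inverse of 4 mod 5 is 4 (since 4·4 = 16 = 3·5 + 1), so t ≡ 4·4 = 16 ≡ 1 (mod 5).
    Then x = 39 + 104·1 = 143, valid modulo lcm(104, 5) = 520: x ≡ 143 (mod 520).
Verify: 143 mod 8 = 7 ✓, 143 mod 13 = 0 ✓, 143 mod 5 = 3 ✓.

x ≡ 143 (mod 520).


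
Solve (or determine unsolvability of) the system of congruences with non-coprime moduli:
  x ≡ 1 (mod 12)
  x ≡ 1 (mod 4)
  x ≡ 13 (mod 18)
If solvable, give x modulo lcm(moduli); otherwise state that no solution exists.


Moduli 12, 4, 18 are not pairwise coprime, so CRT works modulo lcm(m_i) when all pairwise compatibility conditions hold.
Pairwise compatibility: gcd(m_i, m_j) must divide a_i - a_j for every pair.
Merge one congruence at a time:
  Start: x ≡ 1 (mod 12).
  Combine with x ≡ 1 (mod 4): gcd(12, 4) = 4; 1 - 1 = 0, which IS divisible by 4, so compatible.
    Write x = 1 + 12·t and substitute into x ≡ 1 (mod 4): 12·t ≡ 1 − 1 = 0 (mod 4).
    Divide the congruence (and modulus) by g = 4: 3·t ≡ 0 (mod 1).
    Modulo 1 every t works; take t = 0.
    Then x = 1 + 12·0 = 1, valid modulo lcm(12, 4) = 12: x ≡ 1 (mod 12).
  Combine with x ≡ 13 (mod 18): gcd(12, 18) = 6; 13 - 1 = 12, which IS divisible by 6, so compatible.
    Write x = 1 + 12·t and substitute into x ≡ 13 (mod 18): 12·t ≡ 13 − 1 = 12 (mod 18).
    Divide the congruence (and modulus) by g = 6: 2·t ≡ 2 (mod 3).
    The inverse of 2 mod 3 is 2 (since 2·2 = 4 = 1·3 + 1), so t ≡ 2·2 = 4 ≡ 1 (mod 3).
    Then x = 1 + 12·1 = 13, valid modulo lcm(12, 18) = 36: x ≡ 13 (mod 36).
Verify: 13 mod 12 = 1, 13 mod 4 = 1, 13 mod 18 = 13.

x ≡ 13 (mod 36).


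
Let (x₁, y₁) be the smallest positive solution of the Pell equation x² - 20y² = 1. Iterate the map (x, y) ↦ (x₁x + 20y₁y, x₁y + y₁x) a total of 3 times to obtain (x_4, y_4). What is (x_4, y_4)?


Step 1: Find the fundamental solution (x₁, y₁) of x² - 20y² = 1.
  Expand √20 as a continued fraction. a₀ = ⌊√20⌋ = 4; iterate m_{k+1} = d_k·a_k − m_k, d_{k+1} = (20 − m_{k+1}²)/d_k, a_{k+1} = ⌊(a₀ + m_{k+1})/d_{k+1}⌋ (starting m₀ = 0, d₀ = 1), with convergents p_k = a_k·p_{k-1} + p_{k-2}, q_k = a_k·q_{k-1} + q_{k-2} (p₋₁ = 1, q₋₁ = 0):
  k = 0: a₀ = 4; p₀/q₀ = 4/1; p₀² − 20·q₀² = 16 − 20 = -4.
  k = 1: m = 4, d = 4, a = ⌊(4 + 4)/4⌋ = 2; p/q = (2·4 + 1)/(2·1 + 0) = 9/2; p² − 20·q² = 81 − 80 = 1.
  The first convergent with p² − 20·q² = 1 gives the fundamental solution (x₁, y₁) = (9, 2).
Step 2: Apply the recurrence (x_{n+1}, y_{n+1}) = (x₁x_n + 20y₁y_n, x₁y_n + y₁x_n) repeatedly.
  From (x_1, y_1) = (9, 2): x_2 = 9·9 + 20·2·2 = 161; y_2 = 9·2 + 2·9 = 36.
  From (x_2, y_2) = (161, 36): x_3 = 9·161 + 20·2·36 = 2889; y_3 = 9·36 + 2·161 = 646.
  From (x_3, y_3) = (2889, 646): x_4 = 9·2889 + 20·2·646 = 51841; y_4 = 9·646 + 2·2889 = 11592.
Step 3: Verify x_4² - 20·y_4² = 2687489281 - 2687489280 = 1 (should be 1). ✓

(x_1, y_1) = (9, 2); (x_4, y_4) = (51841, 11592).


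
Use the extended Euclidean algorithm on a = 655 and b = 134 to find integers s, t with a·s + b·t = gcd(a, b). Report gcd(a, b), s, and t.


Euclidean algorithm on (655, 134) — divide until remainder is 0:
  655 = 4 · 134 + 119
  134 = 1 · 119 + 15
  119 = 7 · 15 + 14
  15 = 1 · 14 + 1
  14 = 14 · 1 + 0
gcd(655, 134) = 1.
Track Bezout coefficients alongside the remainders: start with r₀ = 655 = a·1 + b·0 (s = 1, t = 0) and r₁ = 134 = a·0 + b·1 (s = 0, t = 1); each new remainder r_{k+1} = r_{k-1} − q_k·r_k inherits s_{k+1} = s_{k-1} − q_k·s_k, t_{k+1} = t_{k-1} − q_k·t_k, so r_k = a·s_k + b·t_k at every step:
  q = 4: r = 119, s = 1 − 4·0 = 1, t = 0 − 4·1 = -4  (check: 655·1 + 134·(-4) = 119)
  q = 1: r = 15, s = 0 − 1·1 = -1, t = 1 − 1·(-4) = 5  (check: 655·(-1) + 134·5 = 15)
  q = 7: r = 14, s = 1 − 7·(-1) = 8, t = -4 − 7·5 = -39  (check: 655·8 + 134·(-39) = 14)
  q = 1: r = 1, s = -1 − 1·8 = -9, t = 5 − 1·(-39) = 44  (check: 655·(-9) + 134·44 = 1)
The row with r = 1 (the gcd) gives the Bezout coefficients s = -9, t = 44.
Result: 655 · (-9) + 134 · (44) = 1.

gcd(655, 134) = 1; s = -9, t = 44 (check: 655·(-9) + 134·44 = 1).


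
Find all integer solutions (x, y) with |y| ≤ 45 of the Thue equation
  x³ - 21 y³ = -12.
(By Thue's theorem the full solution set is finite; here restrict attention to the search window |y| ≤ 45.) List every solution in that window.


The equation is x³ - 21y³ = -12. For fixed y, x³ = 21·y³ − 12, so a solution requires the RHS to be a perfect cube.
Strategy: iterate y from -45 to 45, compute RHS = 21·y³ − 12, and check whether it is a (positive or negative) perfect cube.
Check small values of y:
  y = 0: RHS = -12 is not a perfect cube.
  y = 1: RHS = 9 is not a perfect cube.
  y = -1: RHS = -33 is not a perfect cube.
  y = 2: RHS = 156 is not a perfect cube.
  y = -2: RHS = -180 is not a perfect cube.
  y = 3: RHS = 555 is not a perfect cube.
  y = -3: RHS = -579 is not a perfect cube.
Continuing the search up to |y| = 45 finds no solutions either.
No (x, y) in the scanned range satisfies the equation.

No integer solutions with |y| ≤ 45.


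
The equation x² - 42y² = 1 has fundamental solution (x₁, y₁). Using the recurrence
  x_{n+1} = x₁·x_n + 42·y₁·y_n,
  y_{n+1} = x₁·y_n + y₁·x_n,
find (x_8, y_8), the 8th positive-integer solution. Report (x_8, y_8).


Step 1: Find the fundamental solution (x₁, y₁) of x² - 42y² = 1.
  Expand √42 as a continued fraction. a₀ = ⌊√42⌋ = 6; iterate m_{k+1} = d_k·a_k − m_k, d_{k+1} = (42 − m_{k+1}²)/d_k, a_{k+1} = ⌊(a₀ + m_{k+1})/d_{k+1}⌋ (starting m₀ = 0, d₀ = 1), with convergents p_k = a_k·p_{k-1} + p_{k-2}, q_k = a_k·q_{k-1} + q_{k-2} (p₋₁ = 1, q₋₁ = 0):
  k = 0: a₀ = 6; p₀/q₀ = 6/1; p₀² − 42·q₀² = 36 − 42 = -6.
  k = 1: m = 6, d = 6, a = ⌊(6 + 6)/6⌋ = 2; p/q = (2·6 + 1)/(2·1 + 0) = 13/2; p² − 42·q² = 169 − 168 = 1.
  The first convergent with p² − 42·q² = 1 gives the fundamental solution (x₁, y₁) = (13, 2).
Step 2: Apply the recurrence (x_{n+1}, y_{n+1}) = (x₁x_n + 42y₁y_n, x₁y_n + y₁x_n) repeatedly.
  From (x_1, y_1) = (13, 2): x_2 = 13·13 + 42·2·2 = 337; y_2 = 13·2 + 2·13 = 52.
  From (x_2, y_2) = (337, 52): x_3 = 13·337 + 42·2·52 = 8749; y_3 = 13·52 + 2·337 = 1350.
  From (x_3, y_3) = (8749, 1350): x_4 = 13·8749 + 42·2·1350 = 227137; y_4 = 13·1350 + 2·8749 = 35048.
  From (x_4, y_4) = (227137, 35048): x_5 = 13·227137 + 42·2·35048 = 5896813; y_5 = 13·35048 + 2·227137 = 909898.
  From (x_5, y_5) = (5896813, 909898): x_6 = 13·5896813 + 42·2·909898 = 153090001; y_6 = 13·909898 + 2·5896813 = 23622300.
  From (x_6, y_6) = (153090001, 23622300): x_7 = 13·153090001 + 42·2·23622300 = 3974443213; y_7 = 13·23622300 + 2·153090001 = 613269902.
  From (x_7, y_7) = (3974443213, 613269902): x_8 = 13·3974443213 + 42·2·613269902 = 103182433537; y_8 = 13·613269902 + 2·3974443213 = 15921395152.
Step 3: Verify x_8² - 42·y_8² = 10646614590617422330369 - 10646614590617422330368 = 1 (should be 1). ✓

(x_1, y_1) = (13, 2); (x_8, y_8) = (103182433537, 15921395152).


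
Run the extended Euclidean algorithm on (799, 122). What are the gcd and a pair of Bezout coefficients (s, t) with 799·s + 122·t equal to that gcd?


Euclidean algorithm on (799, 122) — divide until remainder is 0:
  799 = 6 · 122 + 67
  122 = 1 · 67 + 55
  67 = 1 · 55 + 12
  55 = 4 · 12 + 7
  12 = 1 · 7 + 5
  7 = 1 · 5 + 2
  5 = 2 · 2 + 1
  2 = 2 · 1 + 0
gcd(799, 122) = 1.
Track Bezout coefficients alongside the remainders: start with r₀ = 799 = a·1 + b·0 (s = 1, t = 0) and r₁ = 122 = a·0 + b·1 (s = 0, t = 1); each new remainder r_{k+1} = r_{k-1} − q_k·r_k inherits s_{k+1} = s_{k-1} − q_k·s_k, t_{k+1} = t_{k-1} − q_k·t_k, so r_k = a·s_k + b·t_k at every step:
  q = 6: r = 67, s = 1 − 6·0 = 1, t = 0 − 6·1 = -6  (check: 799·1 + 122·(-6) = 67)
  q = 1: r = 55, s = 0 − 1·1 = -1, t = 1 − 1·(-6) = 7  (check: 799·(-1) + 122·7 = 55)
  q = 1: r = 12, s = 1 − 1·(-1) = 2, t = -6 − 1·7 = -13  (check: 799·2 + 122·(-13) = 12)
  q = 4: r = 7, s = -1 − 4·2 = -9, t = 7 − 4·(-13) = 59  (check: 799·(-9) + 122·59 = 7)
  q = 1: r = 5, s = 2 − 1·(-9) = 11, t = -13 − 1·59 = -72  (check: 799·11 + 122·(-72) = 5)
  q = 1: r = 2, s = -9 − 1·11 = -20, t = 59 − 1·(-72) = 131  (check: 799·(-20) + 122·131 = 2)
  q = 2: r = 1, s = 11 − 2·(-20) = 51, t = -72 − 2·131 = -334  (check: 799·51 + 122·(-334) = 1)
The row with r = 1 (the gcd) gives the Bezout coefficients s = 51, t = -334.
Result: 799 · (51) + 122 · (-334) = 1.

gcd(799, 122) = 1; s = 51, t = -334 (check: 799·51 + 122·(-334) = 1).


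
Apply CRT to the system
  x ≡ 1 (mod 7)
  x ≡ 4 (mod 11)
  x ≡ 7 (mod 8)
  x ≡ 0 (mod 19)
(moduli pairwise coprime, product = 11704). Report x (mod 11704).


Product of moduli M = 7 · 11 · 8 · 19 = 11704.
Merge one congruence at a time:
  Start: x ≡ 1 (mod 7).
  Combine with x ≡ 4 (mod 11); new modulus lcm = 77.
    Write x = 1 + 7·t and substitute into x ≡ 4 (mod 11): 7·t ≡ 4 − 1 = 3 (mod 11).
    The inverse of 7 mod 11 is 8 (since 7·8 = 56 = 5·11 + 1), so t ≡ 8·3 = 24 ≡ 2 (mod 11).
    Then x = 1 + 7·2 = 15, valid modulo lcm(7, 11) = 77: x ≡ 15 (mod 77).
  Combine with x ≡ 7 (mod 8); new modulus lcm = 616.
    Write x = 15 + 77·t and substitute into x ≡ 7 (mod 8): 77·t ≡ 7 − 15 = -8 (mod 8).
    Reduce coefficients mod 8: 5·t ≡ 0 (mod 8).
    The inverse of 5 mod 8 is 5 (since 5·5 = 25 = 3·8 + 1), so t ≡ 5·0 = 0 ≡ 0 (mod 8).
    Then x = 15 + 77·0 = 15, valid modulo lcm(77, 8) = 616: x ≡ 15 (mod 616).
  Combine with x ≡ 0 (mod 19); new modulus lcm = 11704.
    Write x = 15 + 616·t and substitute into x ≡ 0 (mod 19): 616·t ≡ 0 − 15 = -15 (mod 19).
    Reduce coefficients mod 19: 8·t ≡ 4 (mod 19).
    The inverse of 8 mod 19 is 12 (since 8·12 = 96 = 5·19 + 1), so t ≡ 12·4 = 48 ≡ 10 (mod 19).
    Then x = 15 + 616·10 = 6175, valid modulo lcm(616, 19) = 11704: x ≡ 6175 (mod 11704).
Verify against each original: 6175 mod 7 = 1, 6175 mod 11 = 4, 6175 mod 8 = 7, 6175 mod 19 = 0.

x ≡ 6175 (mod 11704).


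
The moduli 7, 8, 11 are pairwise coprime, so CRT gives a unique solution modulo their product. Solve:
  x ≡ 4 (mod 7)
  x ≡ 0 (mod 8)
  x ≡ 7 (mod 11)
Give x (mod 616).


Moduli 7, 8, 11 are pairwise coprime; by CRT there is a unique solution modulo M = 7 · 8 · 11 = 616.
Solve pairwise, accumulating the modulus:
  Start with x ≡ 4 (mod 7).
  Combine with x ≡ 0 (mod 8): since gcd(7, 8) = 1, we get a unique residue mod 56.
    Write x = 4 + 7·t and substitute into x ≡ 0 (mod 8): 7·t ≡ 0 − 4 = -4 (mod 8).
    Reduce coefficients mod 8: 7·t ≡ 4 (mod 8).
    The inverse of 7 mod 8 is 7 (since 7·7 = 49 = 6·8 + 1), so t ≡ 7·4 = 28 ≡ 4 (mod 8).
    Then x = 4 + 7·4 = 32, valid modulo lcm(7, 8) = 56: x ≡ 32 (mod 56).
  Combine with x ≡ 7 (mod 11): since gcd(56, 11) = 1, we get a unique residue mod 616.
    Write x = 32 + 56·t and substitute into x ≡ 7 (mod 11): 56·t ≡ 7 − 32 = -25 (mod 11).
    Reduce coefficients mod 11: 1·t ≡ 8 (mod 11).
    So t ≡ 8 (mod 11).
    Then x = 32 + 56·8 = 480, valid modulo lcm(56, 11) = 616: x ≡ 480 (mod 616).
Verify: 480 mod 7 = 4 ✓, 480 mod 8 = 0 ✓, 480 mod 11 = 7 ✓.

x ≡ 480 (mod 616).


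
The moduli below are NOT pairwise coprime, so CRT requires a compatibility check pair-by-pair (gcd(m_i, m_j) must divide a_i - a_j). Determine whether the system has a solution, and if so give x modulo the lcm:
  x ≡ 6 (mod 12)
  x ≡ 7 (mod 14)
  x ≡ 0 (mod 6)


Moduli 12, 14, 6 are not pairwise coprime, so CRT works modulo lcm(m_i) when all pairwise compatibility conditions hold.
Pairwise compatibility: gcd(m_i, m_j) must divide a_i - a_j for every pair.
Merge one congruence at a time:
  Start: x ≡ 6 (mod 12).
  Combine with x ≡ 7 (mod 14): gcd(12, 14) = 2, and 7 - 6 = 1 is NOT divisible by 2.
    ⇒ system is inconsistent (no integer solution).

No solution (the system is inconsistent).


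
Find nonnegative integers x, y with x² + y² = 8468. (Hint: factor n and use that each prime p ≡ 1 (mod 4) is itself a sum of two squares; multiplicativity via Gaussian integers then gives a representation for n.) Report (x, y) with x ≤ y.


Step 1: Factor n = 8468 = 2^2 · 29 · 73.
Step 2: Check the mod-4 condition on each prime factor: 2 = 2 (special); 29 ≡ 1 (mod 4), exponent 1; 73 ≡ 1 (mod 4), exponent 1.
All primes ≡ 3 (mod 4) appear to even exponent (or don't appear), so by the two-squares theorem n IS expressible as a sum of two squares.
Step 3: Build a representation. Group n = k² · m with k = 2 and m = 29 · 73 = 2117 (a product of primes ≡ 1 (mod 4)); a representation of m scales to one of n via (k·x)² + (k·y)² = k²(x² + y²). Each prime p ≡ 1 (mod 4) is itself a sum of two squares; find a² by testing p − a² for a perfect square:
  29: 29 − 1² = 28, 29 − 2² = 25 = 5² ⇒ 29 = 2² + 5².
  73: 73 − 1² = 72, 73 − 2² = 69, 73 − 3² = 64 = 8² ⇒ 73 = 3² + 8².
  Combine using the Brahmagupta–Fibonacci identity (a² + b²)(c² + d²) = (ac − bd)² + (ad + bc)² = (ac + bd)² + (ad − bc)²:
  29 · 73 = 2117: from (2² + 5²)(3² + 8²), take (2·3 − 5·8, 2·8 + 5·3) = (6 − 40, 16 + 15) = (-34, 31); dropping signs (only squares matter) gives (34, 31); check 34² + 31² = 1156 + 961 = 2117 ✓.
  Scale by k = 2: (2·34, 2·31) = (68, 62).
Step 4: Order so x ≤ y and verify: 62² + 68² = 3844 + 4624 = 8468 = n. ✓

n = 8468 = 62² + 68² (one valid representation with x ≤ y).


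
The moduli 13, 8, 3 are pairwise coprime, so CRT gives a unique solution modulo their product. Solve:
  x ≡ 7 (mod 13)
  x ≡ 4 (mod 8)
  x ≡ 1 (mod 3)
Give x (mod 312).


Moduli 13, 8, 3 are pairwise coprime; by CRT there is a unique solution modulo M = 13 · 8 · 3 = 312.
Solve pairwise, accumulating the modulus:
  Start with x ≡ 7 (mod 13).
  Combine with x ≡ 4 (mod 8): since gcd(13, 8) = 1, we get a unique residue mod 104.
    Write x = 7 + 13·t and substitute into x ≡ 4 (mod 8): 13·t ≡ 4 − 7 = -3 (mod 8).
    Reduce coefficients mod 8: 5·t ≡ 5 (mod 8).
    The inverse of 5 mod 8 is 5 (since 5·5 = 25 = 3·8 + 1), so t ≡ 5·5 = 25 ≡ 1 (mod 8).
    Then x = 7 + 13·1 = 20, valid modulo lcm(13, 8) = 104: x ≡ 20 (mod 104).
  Combine with x ≡ 1 (mod 3): since gcd(104, 3) = 1, we get a unique residue mod 312.
    Write x = 20 + 104·t and substitute into x ≡ 1 (mod 3): 104·t ≡ 1 − 20 = -19 (mod 3).
    Reduce coefficients mod 3: 2·t ≡ 2 (mod 3).
    The inverse of 2 mod 3 is 2 (since 2·2 = 4 = 1·3 + 1), so t ≡ 2·2 = 4 ≡ 1 (mod 3).
    Then x = 20 + 104·1 = 124, valid modulo lcm(104, 3) = 312: x ≡ 124 (mod 312).
Verify: 124 mod 13 = 7 ✓, 124 mod 8 = 4 ✓, 124 mod 3 = 1 ✓.

x ≡ 124 (mod 312).


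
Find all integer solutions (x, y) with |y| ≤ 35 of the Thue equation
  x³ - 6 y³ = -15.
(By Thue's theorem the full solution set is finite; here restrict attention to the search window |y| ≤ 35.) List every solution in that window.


The equation is x³ - 6y³ = -15. For fixed y, x³ = 6·y³ − 15, so a solution requires the RHS to be a perfect cube.
Strategy: iterate y from -35 to 35, compute RHS = 6·y³ − 15, and check whether it is a (positive or negative) perfect cube.
Check small values of y:
  y = 0: RHS = -15 is not a perfect cube.
  y = 1: RHS = -9 is not a perfect cube.
  y = -1: RHS = -21 is not a perfect cube.
  y = 2: RHS = 33 is not a perfect cube.
  y = -2: RHS = -63 is not a perfect cube.
  y = 3: RHS = 147 is not a perfect cube.
  y = -3: RHS = -177 is not a perfect cube.
Continuing the search up to |y| = 35 finds no solutions either.
No (x, y) in the scanned range satisfies the equation.

No integer solutions with |y| ≤ 35.


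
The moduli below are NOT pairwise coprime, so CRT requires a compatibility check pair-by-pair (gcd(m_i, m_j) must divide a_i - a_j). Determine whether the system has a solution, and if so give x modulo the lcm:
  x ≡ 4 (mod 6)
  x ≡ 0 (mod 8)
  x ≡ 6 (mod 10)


Moduli 6, 8, 10 are not pairwise coprime, so CRT works modulo lcm(m_i) when all pairwise compatibility conditions hold.
Pairwise compatibility: gcd(m_i, m_j) must divide a_i - a_j for every pair.
Merge one congruence at a time:
  Start: x ≡ 4 (mod 6).
  Combine with x ≡ 0 (mod 8): gcd(6, 8) = 2; 0 - 4 = -4, which IS divisible by 2, so compatible.
    Write x = 4 + 6·t and substitute into x ≡ 0 (mod 8): 6·t ≡ 0 − 4 = -4 (mod 8).
    Divide the congruence (and modulus) by g = 2: 3·t ≡ -2 (mod 4).
    Reduce coefficients mod 4: 3·t ≡ 2 (mod 4).
    The inverse of 3 mod 4 is 3 (since 3·3 = 9 = 2·4 + 1), so t ≡ 3·2 = 6 ≡ 2 (mod 4).
    Then x = 4 + 6·2 = 16, valid modulo lcm(6, 8) = 24: x ≡ 16 (mod 24).
  Combine with x ≡ 6 (mod 10): gcd(24, 10) = 2; 6 - 16 = -10, which IS divisible by 2, so compatible.
    Write x = 16 + 24·t and substitute into x ≡ 6 (mod 10): 24·t ≡ 6 − 16 = -10 (mod 10).
    Divide the congruence (and modulus) by g = 2: 12·t ≡ -5 (mod 5).
    Reduce coefficients mod 5: 2·t ≡ 0 (mod 5).
    The inverse of 2 mod 5 is 3 (since 2·3 = 6 = 1·5 + 1), so t ≡ 3·0 = 0 ≡ 0 (mod 5).
    Then x = 16 + 24·0 = 16, valid modulo lcm(24, 10) = 120: x ≡ 16 (mod 120).
Verify: 16 mod 6 = 4, 16 mod 8 = 0, 16 mod 10 = 6.

x ≡ 16 (mod 120).


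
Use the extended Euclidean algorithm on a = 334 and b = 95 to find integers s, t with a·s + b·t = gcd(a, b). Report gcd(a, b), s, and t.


Euclidean algorithm on (334, 95) — divide until remainder is 0:
  334 = 3 · 95 + 49
  95 = 1 · 49 + 46
  49 = 1 · 46 + 3
  46 = 15 · 3 + 1
  3 = 3 · 1 + 0
gcd(334, 95) = 1.
Track Bezout coefficients alongside the remainders: start with r₀ = 334 = a·1 + b·0 (s = 1, t = 0) and r₁ = 95 = a·0 + b·1 (s = 0, t = 1); each new remainder r_{k+1} = r_{k-1} − q_k·r_k inherits s_{k+1} = s_{k-1} − q_k·s_k, t_{k+1} = t_{k-1} − q_k·t_k, so r_k = a·s_k + b·t_k at every step:
  q = 3: r = 49, s = 1 − 3·0 = 1, t = 0 − 3·1 = -3  (check: 334·1 + 95·(-3) = 49)
  q = 1: r = 46, s = 0 − 1·1 = -1, t = 1 − 1·(-3) = 4  (check: 334·(-1) + 95·4 = 46)
  q = 1: r = 3, s = 1 − 1·(-1) = 2, t = -3 − 1·4 = -7  (check: 334·2 + 95·(-7) = 3)
  q = 15: r = 1, s = -1 − 15·2 = -31, t = 4 − 15·(-7) = 109  (check: 334·(-31) + 95·109 = 1)
The row with r = 1 (the gcd) gives the Bezout coefficients s = -31, t = 109.
Result: 334 · (-31) + 95 · (109) = 1.

gcd(334, 95) = 1; s = -31, t = 109 (check: 334·(-31) + 95·109 = 1).


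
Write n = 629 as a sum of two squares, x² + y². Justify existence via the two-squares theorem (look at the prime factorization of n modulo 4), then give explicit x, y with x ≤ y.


Step 1: Factor n = 629 = 17 · 37.
Step 2: Check the mod-4 condition on each prime factor: 17 ≡ 1 (mod 4), exponent 1; 37 ≡ 1 (mod 4), exponent 1.
All primes ≡ 3 (mod 4) appear to even exponent (or don't appear), so by the two-squares theorem n IS expressible as a sum of two squares.
Step 3: Build a representation. Here n = 17 · 37 is a product of primes ≡ 1 (mod 4). Each prime p ≡ 1 (mod 4) is itself a sum of two squares; find a² by testing p − a² for a perfect square:
  17: 17 − 1² = 16 = 4² ⇒ 17 = 1² + 4².
  37: 37 − 1² = 36 = 6² ⇒ 37 = 1² + 6².
  Combine using the Brahmagupta–Fibonacci identity (a² + b²)(c² + d²) = (ac − bd)² + (ad + bc)² = (ac + bd)² + (ad − bc)²:
  17 · 37 = 629: from (1² + 4²)(1² + 6²), take (1·1 − 4·6, 1·6 + 4·1) = (1 − 24, 6 + 4) = (-23, 10); dropping signs (only squares matter) gives (23, 10); check 23² + 10² = 529 + 100 = 629 ✓.
Step 4: Order so x ≤ y and verify: 10² + 23² = 100 + 529 = 629 = n. ✓

n = 629 = 10² + 23² (one valid representation with x ≤ y).


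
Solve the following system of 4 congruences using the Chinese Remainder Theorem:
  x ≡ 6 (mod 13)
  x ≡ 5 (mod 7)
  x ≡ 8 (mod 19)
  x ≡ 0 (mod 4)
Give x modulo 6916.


Product of moduli M = 13 · 7 · 19 · 4 = 6916.
Merge one congruence at a time:
  Start: x ≡ 6 (mod 13).
  Combine with x ≡ 5 (mod 7); new modulus lcm = 91.
    Write x = 6 + 13·t and substitute into x ≡ 5 (mod 7): 13·t ≡ 5 − 6 = -1 (mod 7).
    Reduce coefficients mod 7: 6·t ≡ 6 (mod 7).
    The inverse of 6 mod 7 is 6 (since 6·6 = 36 = 5·7 + 1), so t ≡ 6·6 = 36 ≡ 1 (mod 7).
    Then x = 6 + 13·1 = 19, valid modulo lcm(13, 7) = 91: x ≡ 19 (mod 91).
  Combine with x ≡ 8 (mod 19); new modulus lcm = 1729.
    Write x = 19 + 91·t and substitute into x ≡ 8 (mod 19): 91·t ≡ 8 − 19 = -11 (mod 19).
    Reduce coefficients mod 19: 15·t ≡ 8 (mod 19).
    The inverse of 15 mod 19 is 14 (since 15·14 = 210 = 11·19 + 1), so t ≡ 14·8 = 112 ≡ 17 (mod 19).
    Then x = 19 + 91·17 = 1566, valid modulo lcm(91, 19) = 1729: x ≡ 1566 (mod 1729).
  Combine with x ≡ 0 (mod 4); new modulus lcm = 6916.
    Write x = 1566 + 1729·t and substitute into x ≡ 0 (mod 4): 1729·t ≡ 0 − 1566 = -1566 (mod 4).
    Reduce coefficients mod 4: 1·t ≡ 2 (mod 4).
    So t ≡ 2 (mod 4).
    Then x = 1566 + 1729·2 = 5024, valid modulo lcm(1729, 4) = 6916: x ≡ 5024 (mod 6916).
Verify against each original: 5024 mod 13 = 6, 5024 mod 7 = 5, 5024 mod 19 = 8, 5024 mod 4 = 0.

x ≡ 5024 (mod 6916).


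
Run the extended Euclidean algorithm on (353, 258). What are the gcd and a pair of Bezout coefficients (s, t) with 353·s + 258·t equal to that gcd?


Euclidean algorithm on (353, 258) — divide until remainder is 0:
  353 = 1 · 258 + 95
  258 = 2 · 95 + 68
  95 = 1 · 68 + 27
  68 = 2 · 27 + 14
  27 = 1 · 14 + 13
  14 = 1 · 13 + 1
  13 = 13 · 1 + 0
gcd(353, 258) = 1.
Track Bezout coefficients alongside the remainders: start with r₀ = 353 = a·1 + b·0 (s = 1, t = 0) and r₁ = 258 = a·0 + b·1 (s = 0, t = 1); each new remainder r_{k+1} = r_{k-1} − q_k·r_k inherits s_{k+1} = s_{k-1} − q_k·s_k, t_{k+1} = t_{k-1} − q_k·t_k, so r_k = a·s_k + b·t_k at every step:
  q = 1: r = 95, s = 1 − 1·0 = 1, t = 0 − 1·1 = -1  (check: 353·1 + 258·(-1) = 95)
  q = 2: r = 68, s = 0 − 2·1 = -2, t = 1 − 2·(-1) = 3  (check: 353·(-2) + 258·3 = 68)
  q = 1: r = 27, s = 1 − 1·(-2) = 3, t = -1 − 1·3 = -4  (check: 353·3 + 258·(-4) = 27)
  q = 2: r = 14, s = -2 − 2·3 = -8, t = 3 − 2·(-4) = 11  (check: 353·(-8) + 258·11 = 14)
  q = 1: r = 13, s = 3 − 1·(-8) = 11, t = -4 − 1·11 = -15  (check: 353·11 + 258·(-15) = 13)
  q = 1: r = 1, s = -8 − 1·11 = -19, t = 11 − 1·(-15) = 26  (check: 353·(-19) + 258·26 = 1)
The row with r = 1 (the gcd) gives the Bezout coefficients s = -19, t = 26.
Result: 353 · (-19) + 258 · (26) = 1.

gcd(353, 258) = 1; s = -19, t = 26 (check: 353·(-19) + 258·26 = 1).


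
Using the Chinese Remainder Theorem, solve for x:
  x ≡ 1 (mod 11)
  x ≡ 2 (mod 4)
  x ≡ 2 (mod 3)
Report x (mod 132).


Moduli 11, 4, 3 are pairwise coprime; by CRT there is a unique solution modulo M = 11 · 4 · 3 = 132.
Solve pairwise, accumulating the modulus:
  Start with x ≡ 1 (mod 11).
  Combine with x ≡ 2 (mod 4): since gcd(11, 4) = 1, we get a unique residue mod 44.
    Write x = 1 + 11·t and substitute into x ≡ 2 (mod 4): 11·t ≡ 2 − 1 = 1 (mod 4).
    Reduce coefficients mod 4: 3·t ≡ 1 (mod 4).
    The inverse of 3 mod 4 is 3 (since 3·3 = 9 = 2·4 + 1), so t ≡ 3·1 = 3 ≡ 3 (mod 4).
    Then x = 1 + 11·3 = 34, valid modulo lcm(11, 4) = 44: x ≡ 34 (mod 44).
  Combine with x ≡ 2 (mod 3): since gcd(44, 3) = 1, we get a unique residue mod 132.
    Write x = 34 + 44·t and substitute into x ≡ 2 (mod 3): 44·t ≡ 2 − 34 = -32 (mod 3).
    Reduce coefficients mod 3: 2·t ≡ 1 (mod 3).
    The inverse of 2 mod 3 is 2 (since 2·2 = 4 = 1·3 + 1), so t ≡ 2·1 = 2 ≡ 2 (mod 3).
    Then x = 34 + 44·2 = 122, valid modulo lcm(44, 3) = 132: x ≡ 122 (mod 132).
Verify: 122 mod 11 = 1 ✓, 122 mod 4 = 2 ✓, 122 mod 3 = 2 ✓.

x ≡ 122 (mod 132).


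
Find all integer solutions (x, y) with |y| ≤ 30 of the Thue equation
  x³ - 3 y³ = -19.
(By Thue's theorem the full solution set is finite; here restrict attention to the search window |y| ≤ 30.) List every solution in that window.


The equation is x³ - 3y³ = -19. For fixed y, x³ = 3·y³ − 19, so a solution requires the RHS to be a perfect cube.
Strategy: iterate y from -30 to 30, compute RHS = 3·y³ − 19, and check whether it is a (positive or negative) perfect cube.
Check small values of y:
  y = 0: RHS = -19 is not a perfect cube.
  y = 1: RHS = -16 is not a perfect cube.
  y = -1: RHS = -22 is not a perfect cube.
  y = 2: RHS = 5 is not a perfect cube.
  y = -2: RHS = -43 is not a perfect cube.
  y = 3: RHS = 62 is not a perfect cube.
  y = -3: RHS = -100 is not a perfect cube.
Continuing the search up to |y| = 30 finds no solutions either.
No (x, y) in the scanned range satisfies the equation.

No integer solutions with |y| ≤ 30.


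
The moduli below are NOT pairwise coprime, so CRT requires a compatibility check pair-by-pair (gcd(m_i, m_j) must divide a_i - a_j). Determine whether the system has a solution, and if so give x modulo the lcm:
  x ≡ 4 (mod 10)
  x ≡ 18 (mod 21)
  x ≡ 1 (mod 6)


Moduli 10, 21, 6 are not pairwise coprime, so CRT works modulo lcm(m_i) when all pairwise compatibility conditions hold.
Pairwise compatibility: gcd(m_i, m_j) must divide a_i - a_j for every pair.
Merge one congruence at a time:
  Start: x ≡ 4 (mod 10).
  Combine with x ≡ 18 (mod 21): gcd(10, 21) = 1; 18 - 4 = 14, which IS divisible by 1, so compatible.
    Write x = 4 + 10·t and substitute into x ≡ 18 (mod 21): 10·t ≡ 18 − 4 = 14 (mod 21).
    The inverse of 10 mod 21 is 19 (since 10·19 = 190 = 9·21 + 1), so t ≡ 19·14 = 266 ≡ 14 (mod 21).
    Then x = 4 + 10·14 = 144, valid modulo lcm(10, 21) = 210: x ≡ 144 (mod 210).
  Combine with x ≡ 1 (mod 6): gcd(210, 6) = 6, and 1 - 144 = -143 is NOT divisible by 6.
    ⇒ system is inconsistent (no integer solution).

No solution (the system is inconsistent).


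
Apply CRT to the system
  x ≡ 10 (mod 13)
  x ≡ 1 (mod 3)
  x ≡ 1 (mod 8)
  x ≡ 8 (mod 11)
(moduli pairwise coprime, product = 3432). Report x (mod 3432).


Product of moduli M = 13 · 3 · 8 · 11 = 3432.
Merge one congruence at a time:
  Start: x ≡ 10 (mod 13).
  Combine with x ≡ 1 (mod 3); new modulus lcm = 39.
    Write x = 10 + 13·t and substitute into x ≡ 1 (mod 3): 13·t ≡ 1 − 10 = -9 (mod 3).
    Reduce coefficients mod 3: 1·t ≡ 0 (mod 3).
    So t ≡ 0 (mod 3).
    Then x = 10 + 13·0 = 10, valid modulo lcm(13, 3) = 39: x ≡ 10 (mod 39).
  Combine with x ≡ 1 (mod 8); new modulus lcm = 312.
    Write x = 10 + 39·t and substitute into x ≡ 1 (mod 8): 39·t ≡ 1 − 10 = -9 (mod 8).
    Reduce coefficients mod 8: 7·t ≡ 7 (mod 8).
    The inverse of 7 mod 8 is 7 (since 7·7 = 49 = 6·8 + 1), so t ≡ 7·7 = 49 ≡ 1 (mod 8).
    Then x = 10 + 39·1 = 49, valid modulo lcm(39, 8) = 312: x ≡ 49 (mod 312).
  Combine with x ≡ 8 (mod 11); new modulus lcm = 3432.
    Write x = 49 + 312·t and substitute into x ≡ 8 (mod 11): 312·t ≡ 8 − 49 = -41 (mod 11).
    Reduce coefficients mod 11: 4·t ≡ 3 (mod 11).
    The inverse of 4 mod 11 is 3 (since 4·3 = 12 = 1·11 + 1), so t ≡ 3·3 = 9 ≡ 9 (mod 11).
    Then x = 49 + 312·9 = 2857, valid modulo lcm(312, 11) = 3432: x ≡ 2857 (mod 3432).
Verify against each original: 2857 mod 13 = 10, 2857 mod 3 = 1, 2857 mod 8 = 1, 2857 mod 11 = 8.

x ≡ 2857 (mod 3432).


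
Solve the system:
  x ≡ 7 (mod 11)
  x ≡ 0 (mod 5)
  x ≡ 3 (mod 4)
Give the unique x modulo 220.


Moduli 11, 5, 4 are pairwise coprime; by CRT there is a unique solution modulo M = 11 · 5 · 4 = 220.
Solve pairwise, accumulating the modulus:
  Start with x ≡ 7 (mod 11).
  Combine with x ≡ 0 (mod 5): since gcd(11, 5) = 1, we get a unique residue mod 55.
    Write x = 7 + 11·t and substitute into x ≡ 0 (mod 5): 11·t ≡ 0 − 7 = -7 (mod 5).
    Reduce coefficients mod 5: 1·t ≡ 3 (mod 5).
    So t ≡ 3 (mod 5).
    Then x = 7 + 11·3 = 40, valid modulo lcm(11, 5) = 55: x ≡ 40 (mod 55).
  Combine with x ≡ 3 (mod 4): since gcd(55, 4) = 1, we get a unique residue mod 220.
    Write x = 40 + 55·t and substitute into x ≡ 3 (mod 4): 55·t ≡ 3 − 40 = -37 (mod 4).
    Reduce coefficients mod 4: 3·t ≡ 3 (mod 4).
    The inverse of 3 mod 4 is 3 (since 3·3 = 9 = 2·4 + 1), so t ≡ 3·3 = 9 ≡ 1 (mod 4).
    Then x = 40 + 55·1 = 95, valid modulo lcm(55, 4) = 220: x ≡ 95 (mod 220).
Verify: 95 mod 11 = 7 ✓, 95 mod 5 = 0 ✓, 95 mod 4 = 3 ✓.

x ≡ 95 (mod 220).


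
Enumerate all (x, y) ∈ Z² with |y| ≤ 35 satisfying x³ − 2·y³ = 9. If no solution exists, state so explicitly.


The equation is x³ - 2y³ = 9. For fixed y, x³ = 2·y³ + 9, so a solution requires the RHS to be a perfect cube.
Strategy: iterate y from -35 to 35, compute RHS = 2·y³ + 9, and check whether it is a (positive or negative) perfect cube.
Check small values of y:
  y = 0: RHS = 9 is not a perfect cube.
  y = 1: RHS = 11 is not a perfect cube.
  y = -1: RHS = 7 is not a perfect cube.
  y = 2: RHS = 25 is not a perfect cube.
  y = -2: RHS = -7 is not a perfect cube.
  y = 3: RHS = 63 is not a perfect cube.
  y = -3: RHS = -45 is not a perfect cube.
Continuing the search up to |y| = 35 finds no solutions either.
No (x, y) in the scanned range satisfies the equation.

No integer solutions with |y| ≤ 35.


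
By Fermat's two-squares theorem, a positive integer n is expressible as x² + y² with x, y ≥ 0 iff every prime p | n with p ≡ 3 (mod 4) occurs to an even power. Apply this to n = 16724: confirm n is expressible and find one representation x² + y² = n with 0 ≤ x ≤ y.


Step 1: Factor n = 16724 = 2^2 · 37 · 113.
Step 2: Check the mod-4 condition on each prime factor: 2 = 2 (special); 37 ≡ 1 (mod 4), exponent 1; 113 ≡ 1 (mod 4), exponent 1.
All primes ≡ 3 (mod 4) appear to even exponent (or don't appear), so by the two-squares theorem n IS expressible as a sum of two squares.
Step 3: Build a representation. Group n = k² · m with k = 2 and m = 37 · 113 = 4181 (a product of primes ≡ 1 (mod 4)); a representation of m scales to one of n via (k·x)² + (k·y)² = k²(x² + y²). Each prime p ≡ 1 (mod 4) is itself a sum of two squares; find a² by testing p − a² for a perfect square:
  37: 37 − 1² = 36 = 6² ⇒ 37 = 1² + 6².
  113: 113 − 1² = 112, 113 − 2² = 109, 113 − 3² = 104, 113 − 4² = 97, 113 − 5² = 88, 113 − 6² = 77, 113 − 7² = 64 = 8² ⇒ 113 = 7² + 8².
  Combine using the Brahmagupta–Fibonacci identity (a² + b²)(c² + d²) = (ac − bd)² + (ad + bc)² = (ac + bd)² + (ad − bc)²:
  37 · 113 = 4181: from (1² + 6²)(7² + 8²), take (1·7 − 6·8, 1·8 + 6·7) = (7 − 48, 8 + 42) = (-41, 50); dropping signs (only squares matter) gives (41, 50); check 41² + 50² = 1681 + 2500 = 4181 ✓.
  Scale by k = 2: (2·41, 2·50) = (82, 100).
Step 4: Order so x ≤ y and verify: 82² + 100² = 6724 + 10000 = 16724 = n. ✓

n = 16724 = 82² + 100² (one valid representation with x ≤ y).
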